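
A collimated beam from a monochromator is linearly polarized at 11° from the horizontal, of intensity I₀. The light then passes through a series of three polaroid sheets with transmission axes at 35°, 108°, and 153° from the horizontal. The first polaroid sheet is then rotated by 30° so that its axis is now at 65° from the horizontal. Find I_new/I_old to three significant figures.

I_new/I_old ≈ 2.59

Before rotation:
By Malus's law, I₁ = I₀ cos²(35° − 11°) = I₀ cos²(24°) = 0.8346 I₀.
I₂ = I₁ cos²(108° − 35°) = 0.8346 I₀ · cos²(73°) = 0.07134 I₀.
I₃ = I₂ cos²(153° − 108°) = 0.07134 I₀ · cos²(45°) = 0.03567 I₀.
After rotation:
I₁ = I₀ cos²(65° − 11°) = I₀ cos²(54°) = 0.3455 I₀.
I₂ = I₁ cos²(108° − 65°) = 0.3455 I₀ · cos²(43°) = 0.1848 I₀.
I₃ = I₂ cos²(153° − 108°) = 0.1848 I₀ · cos²(45°) = 0.0924 I₀.
Ratio = 0.0924 / 0.03567 = 2.59.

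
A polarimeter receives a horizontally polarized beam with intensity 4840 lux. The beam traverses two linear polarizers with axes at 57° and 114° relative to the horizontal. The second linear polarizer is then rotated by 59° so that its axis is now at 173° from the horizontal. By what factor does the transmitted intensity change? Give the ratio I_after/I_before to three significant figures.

Before rotation:
I₁ = I₀ cos²(57° − 0°) = I₀ cos²(57°) = 0.2966 I₀.
I₂ = I₁ cos²(114° − 57°) = 0.2966 I₀ · cos²(57°) = 0.08799 I₀.
After rotation:
I₁ = I₀ cos²(57° − 0°) = I₀ cos²(57°) = 0.2966 I₀.
Angle between axes 1 and 2: 64°. I₂ = 0.2966 I₀ · cos²(64°) = 0.057 I₀.
Ratio = 0.057 / 0.08799 = 0.6478.

I_new/I_old ≈ 0.648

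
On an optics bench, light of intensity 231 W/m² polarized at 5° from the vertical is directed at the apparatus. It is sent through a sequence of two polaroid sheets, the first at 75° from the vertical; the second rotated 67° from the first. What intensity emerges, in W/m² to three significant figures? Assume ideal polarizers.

By Malus's law, I₁ = 231 W/m² · cos²(70°) = 27.02 W/m².
I₂ = I₁ · cos²(67°) = 27.02 · 0.1527 = 4.125 W/m².

I ≈ 4.13 W/m²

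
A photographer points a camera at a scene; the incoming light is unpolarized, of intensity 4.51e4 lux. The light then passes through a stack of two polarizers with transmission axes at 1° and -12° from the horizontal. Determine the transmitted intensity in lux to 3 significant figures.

I ≈ 2.14e4 lux

Unpolarized light through the first polarizer → I₁ = 4.51e4 lux/2 = 2.255e+04 lux, polarized at 1°.
I₂ = I₁ · cos²(13°) = 2.255e+04 · 0.9494 = 2.141e+04 lux.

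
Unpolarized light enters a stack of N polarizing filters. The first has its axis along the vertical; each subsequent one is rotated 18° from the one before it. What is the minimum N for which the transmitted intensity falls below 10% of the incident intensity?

N = 18

First polarizer halves the unpolarized light: factor 1/2.
Each further stage multiplies by cos²(18°) = 0.9045.
After N polarizers: T = 0.5·0.9045^(N−1). Require T < 0.10 ⇒ N−1 > ln(0.10/0.5)/ln(0.9045) = 16.04, so N−1 ≥ 17 and N = 18.
Check: N=18 gives T = 0.09078 < 0.10; N=17 gives T = 0.1004.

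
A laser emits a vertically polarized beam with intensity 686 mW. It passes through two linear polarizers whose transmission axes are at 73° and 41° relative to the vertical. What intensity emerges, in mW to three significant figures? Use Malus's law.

I ≈ 42.2 mW

By Malus's law, I₁ = 686 mW · cos²(73°) = 58.64 mW.
I₂ = I₁ · cos²(32°) = 58.64 · 0.7192 = 42.17 mW.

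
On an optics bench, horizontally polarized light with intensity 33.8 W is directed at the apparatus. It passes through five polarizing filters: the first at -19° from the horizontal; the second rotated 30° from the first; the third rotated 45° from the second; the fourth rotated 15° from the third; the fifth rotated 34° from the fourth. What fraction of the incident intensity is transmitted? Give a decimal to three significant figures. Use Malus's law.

I/I₀ ≈ 0.215

By Malus's law, I₁ = 33.8 W · cos²(19°) = 30.22 W.
I₂ = I₁ · cos²(30°) = 30.22 · 0.75 = 22.66 W.
I₃ = I₂ · cos²(45°) = 22.66 · 0.5 = 11.33 W.
I₄ = I₃ · cos²(15°) = 11.33 · 0.933 = 10.57 W.
I₅ = I₄ · cos²(34°) = 10.57 · 0.6873 = 7.266 W.
Transmitted fraction = 0.215.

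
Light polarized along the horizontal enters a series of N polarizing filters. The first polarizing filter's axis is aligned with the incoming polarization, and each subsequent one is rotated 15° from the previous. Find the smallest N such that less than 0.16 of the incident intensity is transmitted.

First polarizer is aligned with the polarization: full transmission.
Each further stage multiplies by cos²(15°) = 0.933.
After N polarizers: T = 0.933^(N−1). Require T < 0.16 ⇒ N−1 > ln(0.16)/ln(0.933) = 26.43, so N−1 ≥ 27 and N = 28.
Check: N=28 gives T = 0.1538 < 0.16; N=27 gives T = 0.1648.

N = 28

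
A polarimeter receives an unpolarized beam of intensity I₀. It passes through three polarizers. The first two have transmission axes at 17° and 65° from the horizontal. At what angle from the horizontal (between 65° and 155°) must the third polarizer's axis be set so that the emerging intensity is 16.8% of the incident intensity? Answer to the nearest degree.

Unpolarized light through the first polarizer → I₁ = ½ I₀, now polarized at 17°.
I₂ = I₁ cos²(65° − 17°) = 0.5 I₀ · cos²(48°) = 0.2239 I₀.
Need I₃/I₀ = 0.168, so cos²(θ − 65°) = 0.168 / 0.2239 = 0.7504.
θ − 65° = arccos(√0.7504) = 30.0°, giving θ ≈ 65 + 30.0 = 95.0°.

θ ≈ 95°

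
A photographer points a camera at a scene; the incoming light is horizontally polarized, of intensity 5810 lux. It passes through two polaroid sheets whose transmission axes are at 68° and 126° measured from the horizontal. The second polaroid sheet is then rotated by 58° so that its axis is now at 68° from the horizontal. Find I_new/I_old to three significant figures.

Before rotation:
I₁ = I₀ cos²(68° − 0°) = I₀ cos²(68°) = 0.1403 I₀.
I₂ = I₁ cos²(126° − 68°) = 0.1403 I₀ · cos²(58°) = 0.03941 I₀.
After rotation:
I₁ = I₀ cos²(68° − 0°) = I₀ cos²(68°) = 0.1403 I₀.
I₂ = I₁ cos²(68° − 68°) = 0.1403 I₀ · cos²(0°) = 0.1403 I₀.
Ratio = 0.1403 / 0.03941 = 3.561.

I_new/I_old ≈ 3.56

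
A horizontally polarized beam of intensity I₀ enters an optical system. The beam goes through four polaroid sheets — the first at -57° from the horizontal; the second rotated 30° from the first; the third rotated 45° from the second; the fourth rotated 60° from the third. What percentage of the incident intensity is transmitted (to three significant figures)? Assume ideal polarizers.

≈ 2.78%

By Malus's law, I₁ = I₀ cos²(-57° − 0°) = I₀ cos²(57°) = 0.2966 I₀.
I₂ = I₁ cos²(30°) = 0.2966 · 0.75 I₀ = 0.2225 I₀.
I₃ = I₂ cos²(45°) = 0.2225 · 0.5 I₀ = 0.1112 I₀.
I₄ = I₃ cos²(60°) = 0.1112 · 0.25 I₀ = 0.02781 I₀.
That is 2.781% of the incident intensity.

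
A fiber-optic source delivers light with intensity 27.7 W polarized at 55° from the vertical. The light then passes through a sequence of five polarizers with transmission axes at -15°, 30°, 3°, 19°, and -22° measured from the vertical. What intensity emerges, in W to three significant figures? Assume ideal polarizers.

I₁ = 27.7 W · cos²(70°) = 3.24 W.
I₂ = I₁ · cos²(45°) = 3.24 · 0.5 = 1.62 W.
I₃ = I₂ · cos²(27°) = 1.62 · 0.7939 = 1.286 W.
I₄ = I₃ · cos²(16°) = 1.286 · 0.924 = 1.188 W.
I₅ = I₄ · cos²(41°) = 1.188 · 0.5696 = 0.677 W.

I ≈ 0.677 W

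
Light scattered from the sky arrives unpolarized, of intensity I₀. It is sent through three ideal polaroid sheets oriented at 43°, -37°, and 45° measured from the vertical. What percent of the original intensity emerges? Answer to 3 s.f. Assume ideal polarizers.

≈ 0.0292%

Unpolarized light through the first polarizer → I₁ = ½ I₀, now polarized at 43°.
I₂ = I₁ cos²(-37° − 43°) = 0.5 I₀ · cos²(80°) = 0.01508 I₀.
I₃ = I₂ cos²(45° + 37°) = 0.01508 I₀ · cos²(82°) = 0.000292 I₀.
That is 0.0292% of the incident intensity.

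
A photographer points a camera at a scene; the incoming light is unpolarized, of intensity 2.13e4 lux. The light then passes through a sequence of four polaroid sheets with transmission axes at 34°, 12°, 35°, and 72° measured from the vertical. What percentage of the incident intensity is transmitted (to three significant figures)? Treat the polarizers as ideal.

≈ 23.2%

Unpolarized light through the first polarizer → I₁ = 2.13e4 lux/2 = 1.065e+04 lux, polarized at 34°.
I₂ = I₁ · cos²(22°) = 1.065e+04 · 0.8597 = 9155 lux.
I₃ = I₂ · cos²(23°) = 9155 · 0.8473 = 7758 lux.
I₄ = I₃ · cos²(37°) = 7758 · 0.6378 = 4948 lux.
That is 23.23% of the incident intensity.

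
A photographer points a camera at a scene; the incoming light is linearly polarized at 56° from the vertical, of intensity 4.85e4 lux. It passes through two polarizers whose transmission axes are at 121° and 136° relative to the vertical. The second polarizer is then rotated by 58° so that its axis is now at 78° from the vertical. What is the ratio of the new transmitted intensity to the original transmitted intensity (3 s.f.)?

Before rotation:
I₁ = I₀ cos²(121° − 56°) = I₀ cos²(65°) = 0.1786 I₀.
I₂ = I₁ cos²(136° − 121°) = 0.1786 I₀ · cos²(15°) = 0.1666 I₀.
After rotation:
I₁ = I₀ cos²(121° − 56°) = I₀ cos²(65°) = 0.1786 I₀.
I₂ = I₁ cos²(78° − 121°) = 0.1786 I₀ · cos²(43°) = 0.09553 I₀.
Ratio = 0.09553 / 0.1666 = 0.5733.

I_new/I_old ≈ 0.573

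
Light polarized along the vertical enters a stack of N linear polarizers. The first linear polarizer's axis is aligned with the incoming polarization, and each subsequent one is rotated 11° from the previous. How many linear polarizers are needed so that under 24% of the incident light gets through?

N = 40

First polarizer is aligned with the polarization: full transmission.
Each further stage multiplies by cos²(11°) = 0.9636.
After N polarizers: T = 0.9636^(N−1). Require T < 0.24 ⇒ N−1 > ln(0.24)/ln(0.9636) = 38.48, so N−1 ≥ 39 and N = 40.
Check: N=40 gives T = 0.2354 < 0.24; N=39 gives T = 0.2443.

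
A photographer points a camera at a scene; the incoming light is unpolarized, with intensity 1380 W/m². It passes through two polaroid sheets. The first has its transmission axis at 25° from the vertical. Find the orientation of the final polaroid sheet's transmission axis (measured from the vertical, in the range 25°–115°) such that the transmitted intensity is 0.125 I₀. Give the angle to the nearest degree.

θ ≈ 85°

Unpolarized light through the first polarizer → I₁ = ½ I₀, now polarized at 25°.
Need I₂/I₀ = 0.125, so cos²(θ − 25°) = 0.125 / 0.5 = 0.25.
θ − 25° = arccos(√0.25) = 60.0°, giving θ ≈ 25 + 60.0 = 85.0°.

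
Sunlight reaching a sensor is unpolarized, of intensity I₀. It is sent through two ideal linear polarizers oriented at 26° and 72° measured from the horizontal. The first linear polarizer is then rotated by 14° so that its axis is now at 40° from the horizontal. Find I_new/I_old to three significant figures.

I_new/I_old ≈ 1.49

Before rotation:
Unpolarized light through the first polarizer → I₁ = ½ I₀, now polarized at 26°.
I₂ = I₁ cos²(72° − 26°) = 0.5 I₀ · cos²(46°) = 0.2413 I₀.
After rotation:
Unpolarized light through the first polarizer → I₁ = ½ I₀, now polarized at 40°.
I₂ = I₁ cos²(72° − 40°) = 0.5 I₀ · cos²(32°) = 0.3596 I₀.
Ratio = 0.3596 / 0.2413 = 1.49.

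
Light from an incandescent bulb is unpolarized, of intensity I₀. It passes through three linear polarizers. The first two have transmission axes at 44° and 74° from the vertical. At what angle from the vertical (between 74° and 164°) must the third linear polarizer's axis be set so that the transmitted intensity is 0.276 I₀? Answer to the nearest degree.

Unpolarized light through the first polarizer → I₁ = ½ I₀, now polarized at 44°.
I₂ = I₁ cos²(74° − 44°) = 0.5 I₀ · cos²(30°) = 0.375 I₀.
Need I₃/I₀ = 0.276, so cos²(θ − 74°) = 0.276 / 0.375 = 0.736.
θ − 74° = arccos(√0.736) = 30.9°, giving θ ≈ 74 + 30.9 = 104.9°.

θ ≈ 105°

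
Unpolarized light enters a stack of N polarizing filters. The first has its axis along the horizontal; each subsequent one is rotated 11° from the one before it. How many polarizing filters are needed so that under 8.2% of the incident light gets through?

N = 50

First polarizer halves the unpolarized light: factor 1/2.
Each further stage multiplies by cos²(11°) = 0.9636.
After N polarizers: T = 0.5·0.9636^(N−1). Require T < 0.082 ⇒ N−1 > ln(0.082/0.5)/ln(0.9636) = 48.75, so N−1 ≥ 49 and N = 50.
Check: N=50 gives T = 0.08123 < 0.082; N=49 gives T = 0.0843.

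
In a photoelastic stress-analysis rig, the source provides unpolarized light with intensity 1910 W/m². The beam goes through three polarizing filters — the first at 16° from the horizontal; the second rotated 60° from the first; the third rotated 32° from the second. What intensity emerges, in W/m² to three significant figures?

Unpolarized light through the first polarizer → I₁ = 1910 W/m²/2 = 955 W/m², polarized at 16°.
I₂ = I₁ · cos²(60°) = 955 · 0.25 = 238.8 W/m².
I₃ = I₂ · cos²(32°) = 238.8 · 0.7192 = 171.7 W/m².

I ≈ 172 W/m²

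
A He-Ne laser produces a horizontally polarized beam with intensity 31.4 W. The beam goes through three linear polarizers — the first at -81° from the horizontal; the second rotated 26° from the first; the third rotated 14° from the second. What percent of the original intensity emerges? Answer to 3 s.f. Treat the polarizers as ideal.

≈ 1.86%

I₁ = 31.4 W · cos²(81°) = 0.7684 W.
I₂ = I₁ · cos²(26°) = 0.7684 · 0.8078 = 0.6207 W.
I₃ = I₂ · cos²(14°) = 0.6207 · 0.9415 = 0.5844 W.
That is 1.861% of the incident intensity.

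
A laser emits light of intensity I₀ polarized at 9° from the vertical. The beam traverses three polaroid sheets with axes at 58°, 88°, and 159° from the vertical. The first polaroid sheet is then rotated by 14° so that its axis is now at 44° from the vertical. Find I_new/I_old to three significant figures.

I_new/I_old ≈ 1.08

Before rotation:
I₁ = I₀ cos²(58° − 9°) = I₀ cos²(49°) = 0.4304 I₀.
I₂ = I₁ cos²(88° − 58°) = 0.4304 I₀ · cos²(30°) = 0.3228 I₀.
I₃ = I₂ cos²(159° − 88°) = 0.3228 I₀ · cos²(71°) = 0.03422 I₀.
After rotation:
I₁ = I₀ cos²(44° − 9°) = I₀ cos²(35°) = 0.671 I₀.
I₂ = I₁ cos²(88° − 44°) = 0.671 I₀ · cos²(44°) = 0.3472 I₀.
I₃ = I₂ cos²(159° − 88°) = 0.3472 I₀ · cos²(71°) = 0.0368 I₀.
Ratio = 0.0368 / 0.03422 = 1.076.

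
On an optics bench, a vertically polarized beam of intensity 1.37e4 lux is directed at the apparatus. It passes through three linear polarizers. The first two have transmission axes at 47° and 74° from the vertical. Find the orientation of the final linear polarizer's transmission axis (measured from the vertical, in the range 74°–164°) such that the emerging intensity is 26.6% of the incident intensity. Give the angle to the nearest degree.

I₁ = I₀ cos²(47° − 0°) = I₀ cos²(47°) = 0.4651 I₀.
I₂ = I₁ cos²(74° − 47°) = 0.4651 I₀ · cos²(27°) = 0.3693 I₀.
Need I₃/I₀ = 0.266, so cos²(θ − 74°) = 0.266 / 0.3693 = 0.7204.
θ − 74° = arccos(√0.7204) = 31.9°, giving θ ≈ 74 + 31.9 = 105.9°.

θ ≈ 106°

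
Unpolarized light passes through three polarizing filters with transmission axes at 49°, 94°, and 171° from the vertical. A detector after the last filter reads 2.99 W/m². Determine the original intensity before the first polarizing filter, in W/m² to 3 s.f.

I₀ ≈ 236 W/m²

Unpolarized light through the first polarizer → I₁ = ½ I₀, now polarized at 49°.
I₂ = I₁ cos²(94° − 49°) = 0.5 I₀ · cos²(45°) = 0.25 I₀.
I₃ = I₂ cos²(171° − 94°) = 0.25 I₀ · cos²(77°) = 0.01265 I₀.
So 2.99 W/m² = 0.01265 I₀, giving I₀ = 2.99/0.01265 = 236.3 W/m².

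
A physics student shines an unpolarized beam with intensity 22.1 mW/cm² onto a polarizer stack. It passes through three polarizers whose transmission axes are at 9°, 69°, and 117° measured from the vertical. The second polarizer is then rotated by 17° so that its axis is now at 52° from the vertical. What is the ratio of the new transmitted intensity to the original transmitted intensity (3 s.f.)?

Before rotation:
Unpolarized light through the first polarizer → I₁ = ½ I₀, now polarized at 9°.
I₂ = I₁ cos²(69° − 9°) = 0.5 I₀ · cos²(60°) = 0.125 I₀.
I₃ = I₂ cos²(117° − 69°) = 0.125 I₀ · cos²(48°) = 0.05597 I₀.
After rotation:
Unpolarized light through the first polarizer → I₁ = ½ I₀, now polarized at 9°.
I₂ = I₁ cos²(52° − 9°) = 0.5 I₀ · cos²(43°) = 0.2674 I₀.
I₃ = I₂ cos²(117° − 52°) = 0.2674 I₀ · cos²(65°) = 0.04777 I₀.
Ratio = 0.04777 / 0.05597 = 0.8535.

I_new/I_old ≈ 0.853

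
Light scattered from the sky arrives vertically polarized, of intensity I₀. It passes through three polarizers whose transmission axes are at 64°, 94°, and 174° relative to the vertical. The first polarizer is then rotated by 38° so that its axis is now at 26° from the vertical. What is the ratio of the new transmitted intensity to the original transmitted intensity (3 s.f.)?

I_new/I_old ≈ 0.787

Before rotation:
I₁ = I₀ cos²(64° − 0°) = I₀ cos²(64°) = 0.1922 I₀.
I₂ = I₁ cos²(94° − 64°) = 0.1922 I₀ · cos²(30°) = 0.1441 I₀.
I₃ = I₂ cos²(174° − 94°) = 0.1441 I₀ · cos²(80°) = 0.004346 I₀.
After rotation:
I₁ = I₀ cos²(26° − 0°) = I₀ cos²(26°) = 0.8078 I₀.
I₂ = I₁ cos²(94° − 26°) = 0.8078 I₀ · cos²(68°) = 0.1134 I₀.
I₃ = I₂ cos²(174° − 94°) = 0.1134 I₀ · cos²(80°) = 0.003418 I₀.
Ratio = 0.003418 / 0.004346 = 0.7865.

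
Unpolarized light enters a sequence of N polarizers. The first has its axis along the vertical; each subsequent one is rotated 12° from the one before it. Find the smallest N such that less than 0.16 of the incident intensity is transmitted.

N = 27

First polarizer halves the unpolarized light: factor 1/2.
Each further stage multiplies by cos²(12°) = 0.9568.
After N polarizers: T = 0.5·0.9568^(N−1). Require T < 0.16 ⇒ N−1 > ln(0.16/0.5)/ln(0.9568) = 25.79, so N−1 ≥ 26 and N = 27.
Check: N=27 gives T = 0.1585 < 0.16; N=26 gives T = 0.1656.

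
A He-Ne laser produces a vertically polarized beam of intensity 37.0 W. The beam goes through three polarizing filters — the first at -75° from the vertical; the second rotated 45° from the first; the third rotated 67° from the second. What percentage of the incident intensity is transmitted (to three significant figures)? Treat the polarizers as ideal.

I₁ = 37.0 W · cos²(75°) = 2.479 W.
I₂ = I₁ · cos²(45°) = 2.479 · 0.5 = 1.239 W.
I₃ = I₂ · cos²(67°) = 1.239 · 0.1527 = 0.1892 W.
That is 0.5114% of the incident intensity.

≈ 0.511%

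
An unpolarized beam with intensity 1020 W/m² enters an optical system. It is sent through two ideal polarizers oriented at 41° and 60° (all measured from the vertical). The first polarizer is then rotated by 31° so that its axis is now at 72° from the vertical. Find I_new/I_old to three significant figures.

Before rotation:
Unpolarized light through the first polarizer → I₁ = ½ I₀, now polarized at 41°.
I₂ = I₁ cos²(60° − 41°) = 0.5 I₀ · cos²(19°) = 0.447 I₀.
After rotation:
Unpolarized light through the first polarizer → I₁ = ½ I₀, now polarized at 72°.
I₂ = I₁ cos²(60° − 72°) = 0.5 I₀ · cos²(12°) = 0.4784 I₀.
Ratio = 0.4784 / 0.447 = 1.07.

I_new/I_old ≈ 1.07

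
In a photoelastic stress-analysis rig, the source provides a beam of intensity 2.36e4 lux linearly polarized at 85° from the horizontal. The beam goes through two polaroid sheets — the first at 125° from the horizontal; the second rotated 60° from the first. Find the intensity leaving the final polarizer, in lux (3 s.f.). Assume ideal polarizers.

I ≈ 3460 lux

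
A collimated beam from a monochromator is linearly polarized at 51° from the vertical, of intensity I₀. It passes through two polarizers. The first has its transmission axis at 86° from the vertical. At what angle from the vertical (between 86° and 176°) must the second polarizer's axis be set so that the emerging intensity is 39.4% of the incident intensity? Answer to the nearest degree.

θ ≈ 126°

By Malus's law, I₁ = I₀ cos²(86° − 51°) = I₀ cos²(35°) = 0.671 I₀.
Need I₂/I₀ = 0.394, so cos²(θ − 86°) = 0.394 / 0.671 = 0.5872.
θ − 86° = arccos(√0.5872) = 40.0°, giving θ ≈ 86 + 40.0 = 126.0°.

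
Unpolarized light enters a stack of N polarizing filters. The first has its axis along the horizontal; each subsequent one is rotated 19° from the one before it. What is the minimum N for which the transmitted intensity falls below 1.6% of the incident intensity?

First polarizer halves the unpolarized light: factor 1/2.
Each further stage multiplies by cos²(19°) = 0.894.
After N polarizers: T = 0.5·0.894^(N−1). Require T < 0.016 ⇒ N−1 > ln(0.016/0.5)/ln(0.894) = 30.72, so N−1 ≥ 31 and N = 32.
Check: N=32 gives T = 0.01551 < 0.016; N=31 gives T = 0.01734.

N = 32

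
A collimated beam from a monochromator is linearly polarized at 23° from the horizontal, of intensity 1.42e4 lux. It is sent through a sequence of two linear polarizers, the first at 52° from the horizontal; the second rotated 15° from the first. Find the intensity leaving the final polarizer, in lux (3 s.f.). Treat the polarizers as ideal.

I ≈ 1.01e4 lux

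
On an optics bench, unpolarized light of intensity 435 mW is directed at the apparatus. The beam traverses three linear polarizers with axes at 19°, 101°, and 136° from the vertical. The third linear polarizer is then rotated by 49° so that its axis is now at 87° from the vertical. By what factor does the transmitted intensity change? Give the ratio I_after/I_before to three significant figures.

Before rotation:
Unpolarized light through the first polarizer → I₁ = ½ I₀, now polarized at 19°.
I₂ = I₁ cos²(101° − 19°) = 0.5 I₀ · cos²(82°) = 0.009685 I₀.
I₃ = I₂ cos²(136° − 101°) = 0.009685 I₀ · cos²(35°) = 0.006498 I₀.
After rotation:
Unpolarized light through the first polarizer → I₁ = ½ I₀, now polarized at 19°.
I₂ = I₁ cos²(101° − 19°) = 0.5 I₀ · cos²(82°) = 0.009685 I₀.
I₃ = I₂ cos²(87° − 101°) = 0.009685 I₀ · cos²(14°) = 0.009118 I₀.
Ratio = 0.009118 / 0.006498 = 1.403.

I_new/I_old ≈ 1.40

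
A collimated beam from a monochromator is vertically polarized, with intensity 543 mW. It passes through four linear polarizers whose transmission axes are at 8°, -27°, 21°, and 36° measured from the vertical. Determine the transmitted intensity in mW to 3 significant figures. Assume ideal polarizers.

I ≈ 149 mW

By Malus's law, I₁ = 543 mW · cos²(8°) = 532.5 mW.
I₂ = I₁ · cos²(35°) = 532.5 · 0.671 = 357.3 mW.
I₃ = I₂ · cos²(48°) = 357.3 · 0.4477 = 160 mW.
I₄ = I₃ · cos²(15°) = 160 · 0.933 = 149.3 mW.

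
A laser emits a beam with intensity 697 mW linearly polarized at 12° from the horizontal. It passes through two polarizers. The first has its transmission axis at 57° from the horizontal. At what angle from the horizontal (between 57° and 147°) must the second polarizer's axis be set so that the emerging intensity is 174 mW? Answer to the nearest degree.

I₁ = I₀ cos²(57° − 12°) = I₀ cos²(45°) = 0.5 I₀.
Target fraction: 174 / 697 mW = 0.2496 of I₀.
Need I₂/I₀ = 0.2496, so cos²(θ − 57°) = 0.2496 / 0.5 = 0.4993.
θ − 57° = arccos(√0.4993) = 45.0°, giving θ ≈ 57 + 45.0 = 102.0°.

θ ≈ 102°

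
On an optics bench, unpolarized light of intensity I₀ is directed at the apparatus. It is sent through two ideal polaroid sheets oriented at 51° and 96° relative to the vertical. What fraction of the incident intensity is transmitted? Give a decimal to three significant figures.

≈ 0.250 I₀

Unpolarized light through the first polarizer → I₁ = ½ I₀, now polarized at 51°.
I₂ = I₁ cos²(96° − 51°) = 0.5 I₀ · cos²(45°) = 0.25 I₀.
Transmitted fraction = 0.25.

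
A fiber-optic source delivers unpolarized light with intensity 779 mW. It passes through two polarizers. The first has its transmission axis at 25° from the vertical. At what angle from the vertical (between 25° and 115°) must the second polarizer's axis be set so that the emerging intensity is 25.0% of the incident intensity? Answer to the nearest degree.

θ ≈ 70°

Unpolarized light through the first polarizer → I₁ = ½ I₀, now polarized at 25°.
Need I₂/I₀ = 0.25, so cos²(θ − 25°) = 0.25 / 0.5 = 0.5.
θ − 25° = arccos(√0.5) = 45.0°, giving θ ≈ 25 + 45.0 = 70.0°.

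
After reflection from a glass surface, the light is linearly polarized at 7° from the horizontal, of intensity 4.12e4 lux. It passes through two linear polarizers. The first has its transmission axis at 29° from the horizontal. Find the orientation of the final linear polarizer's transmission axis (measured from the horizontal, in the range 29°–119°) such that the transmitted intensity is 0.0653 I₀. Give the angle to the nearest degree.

I₁ = I₀ cos²(29° − 7°) = I₀ cos²(22°) = 0.8597 I₀.
Need I₂/I₀ = 0.0653, so cos²(θ − 29°) = 0.0653 / 0.8597 = 0.07596.
θ − 29° = arccos(√0.07596) = 74.0°, giving θ ≈ 29 + 74.0 = 103.0°.

θ ≈ 103°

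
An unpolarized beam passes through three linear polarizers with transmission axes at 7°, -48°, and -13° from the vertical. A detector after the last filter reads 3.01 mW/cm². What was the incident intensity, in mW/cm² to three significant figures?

Unpolarized light through the first polarizer → I₁ = ½ I₀, now polarized at 7°.
I₂ = I₁ cos²(-48° − 7°) = 0.5 I₀ · cos²(55°) = 0.1645 I₀.
I₃ = I₂ cos²(-13° + 48°) = 0.1645 I₀ · cos²(35°) = 0.1104 I₀.
So 3.01 mW/cm² = 0.1104 I₀, giving I₀ = 3.01/0.1104 = 27.27 mW/cm².

I₀ ≈ 27.3 mW/cm²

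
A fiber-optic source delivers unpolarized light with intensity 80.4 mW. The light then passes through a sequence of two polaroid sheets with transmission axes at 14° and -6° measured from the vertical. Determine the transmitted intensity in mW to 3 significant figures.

Unpolarized light through the first polarizer → I₁ = 80.4 mW/2 = 40.2 mW, polarized at 14°.
I₂ = I₁ · cos²(20°) = 40.2 · 0.883 = 35.5 mW.

I ≈ 35.5 mW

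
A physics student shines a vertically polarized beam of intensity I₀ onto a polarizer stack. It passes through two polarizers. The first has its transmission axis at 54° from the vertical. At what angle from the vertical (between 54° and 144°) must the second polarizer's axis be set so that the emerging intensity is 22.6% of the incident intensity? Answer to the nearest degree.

I₁ = I₀ cos²(54° − 0°) = I₀ cos²(54°) = 0.3455 I₀.
Need I₂/I₀ = 0.226, so cos²(θ − 54°) = 0.226 / 0.3455 = 0.6541.
θ − 54° = arccos(√0.6541) = 36.0°, giving θ ≈ 54 + 36.0 = 90.0°.

θ ≈ 90°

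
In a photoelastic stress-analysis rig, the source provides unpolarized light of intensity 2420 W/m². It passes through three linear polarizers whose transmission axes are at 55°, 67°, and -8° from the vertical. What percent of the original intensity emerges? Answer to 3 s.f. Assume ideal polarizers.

≈ 3.20%

Unpolarized light through the first polarizer → I₁ = 2420 W/m²/2 = 1210 W/m², polarized at 55°.
I₂ = I₁ · cos²(12°) = 1210 · 0.9568 = 1158 W/m².
I₃ = I₂ · cos²(75°) = 1158 · 0.06699 = 77.55 W/m².
That is 3.205% of the incident intensity.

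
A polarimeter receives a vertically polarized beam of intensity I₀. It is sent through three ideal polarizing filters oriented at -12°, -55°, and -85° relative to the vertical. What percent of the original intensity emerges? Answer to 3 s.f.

I₁ = I₀ cos²(-12° − 0°) = I₀ cos²(12°) = 0.9568 I₀.
I₂ = I₁ cos²(-55° + 12°) = 0.9568 I₀ · cos²(43°) = 0.5118 I₀.
I₃ = I₂ cos²(-85° + 55°) = 0.5118 I₀ · cos²(30°) = 0.3838 I₀.
That is 38.38% of the incident intensity.

≈ 38.4%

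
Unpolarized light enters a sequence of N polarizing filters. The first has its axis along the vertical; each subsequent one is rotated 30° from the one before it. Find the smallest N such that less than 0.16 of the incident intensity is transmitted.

N = 5

First polarizer halves the unpolarized light: factor 1/2.
Each further stage multiplies by cos²(30°) = 0.75.
After N polarizers: T = 0.5·0.75^(N−1). Require T < 0.16 ⇒ N−1 > ln(0.16/0.5)/ln(0.75) = 3.96, so N−1 ≥ 4 and N = 5.
Check: N=5 gives T = 0.1582 < 0.16; N=4 gives T = 0.2109.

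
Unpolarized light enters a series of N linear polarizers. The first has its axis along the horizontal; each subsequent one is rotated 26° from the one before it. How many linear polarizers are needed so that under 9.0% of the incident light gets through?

N = 10

First polarizer halves the unpolarized light: factor 1/2.
Each further stage multiplies by cos²(26°) = 0.8078.
After N polarizers: T = 0.5·0.8078^(N−1). Require T < 0.090 ⇒ N−1 > ln(0.090/0.5)/ln(0.8078) = 8.04, so N−1 ≥ 9 and N = 10.
Check: N=10 gives T = 0.07326 < 0.090; N=9 gives T = 0.09068.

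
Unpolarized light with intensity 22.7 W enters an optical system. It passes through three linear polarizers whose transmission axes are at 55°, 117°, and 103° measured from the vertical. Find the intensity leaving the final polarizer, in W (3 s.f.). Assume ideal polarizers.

Unpolarized light through the first polarizer → I₁ = 22.7 W/2 = 11.35 W, polarized at 55°.
I₂ = I₁ · cos²(62°) = 11.35 · 0.2204 = 2.502 W.
I₃ = I₂ · cos²(14°) = 2.502 · 0.9415 = 2.355 W.

I ≈ 2.36 W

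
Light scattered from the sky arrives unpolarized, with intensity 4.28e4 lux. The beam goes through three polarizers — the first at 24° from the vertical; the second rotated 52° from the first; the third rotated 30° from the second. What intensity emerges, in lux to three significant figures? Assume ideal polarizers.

I ≈ 6080 lux

Unpolarized light through the first polarizer → I₁ = 4.28e4 lux/2 = 2.14e+04 lux, polarized at 24°.
I₂ = I₁ · cos²(52°) = 2.14e+04 · 0.379 = 8111 lux.
I₃ = I₂ · cos²(30°) = 8111 · 0.75 = 6084 lux.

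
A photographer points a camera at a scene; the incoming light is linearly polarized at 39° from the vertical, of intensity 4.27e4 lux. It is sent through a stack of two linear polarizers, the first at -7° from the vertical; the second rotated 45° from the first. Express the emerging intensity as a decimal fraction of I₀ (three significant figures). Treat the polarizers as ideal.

I/I₀ ≈ 0.241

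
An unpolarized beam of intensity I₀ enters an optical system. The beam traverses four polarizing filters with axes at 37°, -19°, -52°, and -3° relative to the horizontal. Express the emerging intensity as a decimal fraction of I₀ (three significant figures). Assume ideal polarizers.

Unpolarized light through the first polarizer → I₁ = ½ I₀, now polarized at 37°.
I₂ = I₁ cos²(-19° − 37°) = 0.5 I₀ · cos²(56°) = 0.1563 I₀.
I₃ = I₂ cos²(-52° + 19°) = 0.1563 I₀ · cos²(33°) = 0.11 I₀.
I₄ = I₃ cos²(-3° + 52°) = 0.11 I₀ · cos²(49°) = 0.04733 I₀.
Transmitted fraction = 0.04733.

≈ 0.0473 I₀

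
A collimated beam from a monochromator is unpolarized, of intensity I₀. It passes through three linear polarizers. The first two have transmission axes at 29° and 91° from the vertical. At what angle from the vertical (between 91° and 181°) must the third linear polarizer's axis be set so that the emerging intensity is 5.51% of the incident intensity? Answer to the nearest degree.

θ ≈ 136°

Unpolarized light through the first polarizer → I₁ = ½ I₀, now polarized at 29°.
I₂ = I₁ cos²(91° − 29°) = 0.5 I₀ · cos²(62°) = 0.1102 I₀.
Need I₃/I₀ = 0.0551, so cos²(θ − 91°) = 0.0551 / 0.1102 = 0.5.
θ − 91° = arccos(√0.5) = 45.0°, giving θ ≈ 91 + 45.0 = 136.0°.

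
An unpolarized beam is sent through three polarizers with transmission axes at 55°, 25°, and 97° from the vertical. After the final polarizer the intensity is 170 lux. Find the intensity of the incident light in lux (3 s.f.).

I₀ ≈ 4750 lux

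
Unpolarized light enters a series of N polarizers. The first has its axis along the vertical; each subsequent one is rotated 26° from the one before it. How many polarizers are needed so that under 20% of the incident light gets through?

N = 6

First polarizer halves the unpolarized light: factor 1/2.
Each further stage multiplies by cos²(26°) = 0.8078.
After N polarizers: T = 0.5·0.8078^(N−1). Require T < 0.20 ⇒ N−1 > ln(0.20/0.5)/ln(0.8078) = 4.29, so N−1 ≥ 5 and N = 6.
Check: N=6 gives T = 0.172 < 0.20; N=5 gives T = 0.2129.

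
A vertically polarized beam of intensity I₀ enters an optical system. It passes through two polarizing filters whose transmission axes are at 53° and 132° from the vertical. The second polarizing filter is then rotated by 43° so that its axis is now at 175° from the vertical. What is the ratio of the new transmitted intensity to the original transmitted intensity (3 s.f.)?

I_new/I_old ≈ 7.71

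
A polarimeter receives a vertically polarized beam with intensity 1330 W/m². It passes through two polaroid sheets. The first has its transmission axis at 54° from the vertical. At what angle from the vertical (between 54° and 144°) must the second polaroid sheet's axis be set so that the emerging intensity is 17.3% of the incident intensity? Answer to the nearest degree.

I₁ = I₀ cos²(54° − 0°) = I₀ cos²(54°) = 0.3455 I₀.
Need I₂/I₀ = 0.173, so cos²(θ − 54°) = 0.173 / 0.3455 = 0.5007.
θ − 54° = arccos(√0.5007) = 45.0°, giving θ ≈ 54 + 45.0 = 99.0°.

θ ≈ 99°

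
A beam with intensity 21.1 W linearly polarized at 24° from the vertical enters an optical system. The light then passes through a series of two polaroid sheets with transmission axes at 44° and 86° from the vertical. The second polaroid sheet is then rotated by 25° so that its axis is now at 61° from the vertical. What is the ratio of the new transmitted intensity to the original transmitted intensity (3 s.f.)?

Before rotation:
I₁ = I₀ cos²(44° − 24°) = I₀ cos²(20°) = 0.883 I₀.
I₂ = I₁ cos²(86° − 44°) = 0.883 I₀ · cos²(42°) = 0.4877 I₀.
After rotation:
I₁ = I₀ cos²(44° − 24°) = I₀ cos²(20°) = 0.883 I₀.
I₂ = I₁ cos²(61° − 44°) = 0.883 I₀ · cos²(17°) = 0.8075 I₀.
Ratio = 0.8075 / 0.4877 = 1.656.

I_new/I_old ≈ 1.66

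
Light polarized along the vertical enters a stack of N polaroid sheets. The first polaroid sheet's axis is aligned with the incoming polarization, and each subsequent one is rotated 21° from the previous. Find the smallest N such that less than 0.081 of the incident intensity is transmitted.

N = 20

First polarizer is aligned with the polarization: full transmission.
Each further stage multiplies by cos²(21°) = 0.8716.
After N polarizers: T = 0.8716^(N−1). Require T < 0.081 ⇒ N−1 > ln(0.081)/ln(0.8716) = 18.28, so N−1 ≥ 19 and N = 20.
Check: N=20 gives T = 0.07341 < 0.081; N=19 gives T = 0.08423.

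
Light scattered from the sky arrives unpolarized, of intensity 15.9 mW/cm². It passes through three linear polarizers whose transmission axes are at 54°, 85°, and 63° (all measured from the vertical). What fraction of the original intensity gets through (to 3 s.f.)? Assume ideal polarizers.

I/I₀ ≈ 0.316

Unpolarized light through the first polarizer → I₁ = 15.9 mW/cm²/2 = 7.95 mW/cm², polarized at 54°.
I₂ = I₁ · cos²(31°) = 7.95 · 0.7347 = 5.841 mW/cm².
I₃ = I₂ · cos²(22°) = 5.841 · 0.8597 = 5.021 mW/cm².
Transmitted fraction = 0.3158.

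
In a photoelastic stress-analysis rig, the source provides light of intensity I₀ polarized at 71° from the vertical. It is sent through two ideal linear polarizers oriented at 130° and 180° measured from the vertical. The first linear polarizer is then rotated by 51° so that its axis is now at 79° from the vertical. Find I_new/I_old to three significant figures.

Before rotation:
I₁ = I₀ cos²(130° − 71°) = I₀ cos²(59°) = 0.2653 I₀.
I₂ = I₁ cos²(180° − 130°) = 0.2653 I₀ · cos²(50°) = 0.1096 I₀.
After rotation:
I₁ = I₀ cos²(79° − 71°) = I₀ cos²(8°) = 0.9806 I₀.
Angle between axes 1 and 2: 79°. I₂ = 0.9806 I₀ · cos²(79°) = 0.0357 I₀.
Ratio = 0.0357 / 0.1096 = 0.3258.

I_new/I_old ≈ 0.326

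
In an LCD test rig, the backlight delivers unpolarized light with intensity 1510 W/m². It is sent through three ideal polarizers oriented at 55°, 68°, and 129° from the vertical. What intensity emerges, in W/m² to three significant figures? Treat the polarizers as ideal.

Unpolarized light through the first polarizer → I₁ = 1510 W/m²/2 = 755 W/m², polarized at 55°.
I₂ = I₁ · cos²(13°) = 755 · 0.9494 = 716.8 W/m².
I₃ = I₂ · cos²(61°) = 716.8 · 0.235 = 168.5 W/m².

I ≈ 168 W/m²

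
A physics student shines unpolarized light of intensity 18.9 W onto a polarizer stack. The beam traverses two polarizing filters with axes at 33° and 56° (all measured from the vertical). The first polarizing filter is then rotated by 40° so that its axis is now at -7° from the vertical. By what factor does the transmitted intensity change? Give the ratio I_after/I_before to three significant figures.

I_new/I_old ≈ 0.243

Before rotation:
Unpolarized light through the first polarizer → I₁ = ½ I₀, now polarized at 33°.
I₂ = I₁ cos²(56° − 33°) = 0.5 I₀ · cos²(23°) = 0.4237 I₀.
After rotation:
Unpolarized light through the first polarizer → I₁ = ½ I₀, now polarized at -7°.
I₂ = I₁ cos²(56° + 7°) = 0.5 I₀ · cos²(63°) = 0.1031 I₀.
Ratio = 0.1031 / 0.4237 = 0.2432.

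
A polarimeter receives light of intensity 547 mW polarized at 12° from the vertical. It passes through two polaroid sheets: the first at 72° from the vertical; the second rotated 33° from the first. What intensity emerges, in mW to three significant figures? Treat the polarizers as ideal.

By Malus's law, I₁ = 547 mW · cos²(60°) = 136.8 mW.
I₂ = I₁ · cos²(33°) = 136.8 · 0.7034 = 96.19 mW.

I ≈ 96.2 mW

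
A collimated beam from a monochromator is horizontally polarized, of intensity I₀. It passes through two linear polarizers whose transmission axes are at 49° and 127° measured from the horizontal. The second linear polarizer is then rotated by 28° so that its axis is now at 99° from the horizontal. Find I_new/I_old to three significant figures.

Before rotation:
I₁ = I₀ cos²(49° − 0°) = I₀ cos²(49°) = 0.4304 I₀.
I₂ = I₁ cos²(127° − 49°) = 0.4304 I₀ · cos²(78°) = 0.01861 I₀.
After rotation:
I₁ = I₀ cos²(49° − 0°) = I₀ cos²(49°) = 0.4304 I₀.
I₂ = I₁ cos²(99° − 49°) = 0.4304 I₀ · cos²(50°) = 0.1778 I₀.
Ratio = 0.1778 / 0.01861 = 9.558.

I_new/I_old ≈ 9.56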